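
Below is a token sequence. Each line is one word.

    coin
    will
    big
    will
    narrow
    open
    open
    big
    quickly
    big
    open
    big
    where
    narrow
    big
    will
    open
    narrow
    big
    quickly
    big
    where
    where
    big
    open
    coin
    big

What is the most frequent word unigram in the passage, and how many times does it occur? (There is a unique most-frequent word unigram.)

"big", 9 times

Unigram frequencies (highest first):
  big: 9
  open: 5
  will: 3
  narrow: 3
  where: 3
  coin: 2
  … (1 more, each ≤ 2)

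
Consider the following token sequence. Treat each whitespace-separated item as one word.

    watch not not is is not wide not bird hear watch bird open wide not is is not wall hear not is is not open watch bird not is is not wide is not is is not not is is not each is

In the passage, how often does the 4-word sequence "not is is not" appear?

6

Scanning the 40 overlapping 4-gram windows for "not is is not":
  position 3–6: not is is not
  position 15–18: not is is not
  position 21–24: not is is not
  position 28–31: not is is not
  position 34–37: not is is not
  position 38–41: not is is not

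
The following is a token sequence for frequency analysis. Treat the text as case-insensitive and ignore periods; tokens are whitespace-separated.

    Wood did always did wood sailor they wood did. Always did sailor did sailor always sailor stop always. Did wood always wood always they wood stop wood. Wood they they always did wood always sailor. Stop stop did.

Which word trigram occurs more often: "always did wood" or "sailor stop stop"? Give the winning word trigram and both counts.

"always did wood" (3 vs 1)

"always did wood": 3 occurrences
"sailor stop stop": 1 occurrence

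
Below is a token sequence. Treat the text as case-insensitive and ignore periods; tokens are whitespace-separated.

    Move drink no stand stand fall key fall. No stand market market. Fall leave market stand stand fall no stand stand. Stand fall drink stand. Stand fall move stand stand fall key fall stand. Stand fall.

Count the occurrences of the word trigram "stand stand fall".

Scanning the 34 overlapping trigram windows for "stand stand fall":
  position 4–6: stand stand fall
  position 16–18: stand stand fall
  position 21–23: stand stand fall
  position 25–27: stand stand fall
  position 29–31: stand stand fall
  position 34–36: stand stand fall

6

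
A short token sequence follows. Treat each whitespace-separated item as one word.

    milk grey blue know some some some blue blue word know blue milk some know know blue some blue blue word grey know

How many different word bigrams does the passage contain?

23 tokens → 22 bigram windows in total.
Repeated bigrams (each contributes count−1 duplicates):
  blue blue: 2
  blue word: 2
  know blue: 2
  some blue: 2
  some some: 2
5 duplicate windows → 22 − 5 = 17 distinct.

17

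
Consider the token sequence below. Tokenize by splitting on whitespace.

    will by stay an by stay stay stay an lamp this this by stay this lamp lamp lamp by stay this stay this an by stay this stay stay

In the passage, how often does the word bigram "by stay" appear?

5

Scanning the 28 overlapping bigram windows for "by stay":
  position 2–3: by stay
  position 5–6: by stay
  position 13–14: by stay
  position 19–20: by stay
  position 25–26: by stay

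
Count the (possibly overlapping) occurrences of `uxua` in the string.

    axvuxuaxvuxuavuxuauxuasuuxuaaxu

Sliding a length-4 window over the 31 characters (28 positions):
  position 4–7: uxua
  position 10–13: uxua
  position 15–18: uxua
  position 19–22: uxua
  position 25–28: uxua

5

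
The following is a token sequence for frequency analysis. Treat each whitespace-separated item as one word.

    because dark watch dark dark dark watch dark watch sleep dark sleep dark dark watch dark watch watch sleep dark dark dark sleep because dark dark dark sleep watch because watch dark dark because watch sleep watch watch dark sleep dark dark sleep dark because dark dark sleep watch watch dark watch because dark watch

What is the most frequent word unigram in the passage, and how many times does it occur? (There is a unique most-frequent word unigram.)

Unigram frequencies (highest first):
  dark: 25
  watch: 15
  sleep: 9
  because: 6

"dark", 25 times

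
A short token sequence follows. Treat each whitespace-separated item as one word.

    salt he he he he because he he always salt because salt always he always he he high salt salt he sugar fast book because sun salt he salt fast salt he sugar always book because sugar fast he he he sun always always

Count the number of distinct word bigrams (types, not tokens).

44 tokens → 43 bigram windows in total.
Repeated bigrams (each contributes count−1 duplicates):
  he he: 7
  salt he: 4
  always he: 2
  book because: 2
  he always: 2
  he sugar: 2
  sugar fast: 2
14 duplicate windows → 43 − 14 = 29 distinct.

29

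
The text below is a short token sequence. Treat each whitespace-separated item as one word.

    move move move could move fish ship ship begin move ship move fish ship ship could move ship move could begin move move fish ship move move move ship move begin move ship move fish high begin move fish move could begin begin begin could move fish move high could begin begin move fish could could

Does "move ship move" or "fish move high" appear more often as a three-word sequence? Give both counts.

"move ship move": 4 occurrences
"fish move high": 1 occurrence

"move ship move" (4 vs 1)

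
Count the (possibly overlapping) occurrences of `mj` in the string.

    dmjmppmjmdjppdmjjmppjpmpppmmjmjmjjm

Sliding a length-2 window over the 35 characters (34 positions):
  position 2–3: mj
  position 7–8: mj
  position 15–16: mj
  position 28–29: mj
  position 30–31: mj
  position 32–33: mj

6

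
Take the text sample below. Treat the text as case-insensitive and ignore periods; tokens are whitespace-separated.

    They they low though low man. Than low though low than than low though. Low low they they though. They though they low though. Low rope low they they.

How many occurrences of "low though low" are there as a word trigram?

Scanning the 27 overlapping trigram windows for "low though low":
  position 3–5: low though low
  position 8–10: low though low
  position 13–15: low though low
  position 23–25: low though low

4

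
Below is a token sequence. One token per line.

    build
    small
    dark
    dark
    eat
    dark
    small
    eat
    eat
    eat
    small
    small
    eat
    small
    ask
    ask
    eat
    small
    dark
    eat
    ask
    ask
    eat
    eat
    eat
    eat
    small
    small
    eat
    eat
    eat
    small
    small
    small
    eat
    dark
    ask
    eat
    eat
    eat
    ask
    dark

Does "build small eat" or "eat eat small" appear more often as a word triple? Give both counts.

"eat eat small" (3 vs 0)

"build small eat": 0 occurrences
"eat eat small": 3 occurrences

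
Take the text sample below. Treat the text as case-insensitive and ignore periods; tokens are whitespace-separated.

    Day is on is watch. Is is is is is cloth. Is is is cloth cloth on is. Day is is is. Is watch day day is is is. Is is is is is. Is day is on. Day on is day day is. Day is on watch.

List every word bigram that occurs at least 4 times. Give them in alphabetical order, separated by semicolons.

day is; is day; is is

Bigram counts meeting the condition (at least 4 times):
  day is: 6
  is day: 4
  is is: 17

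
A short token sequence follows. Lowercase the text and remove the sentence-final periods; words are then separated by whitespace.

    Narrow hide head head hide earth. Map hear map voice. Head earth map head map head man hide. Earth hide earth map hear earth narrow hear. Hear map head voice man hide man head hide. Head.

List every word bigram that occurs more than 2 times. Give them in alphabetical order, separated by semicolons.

Bigram counts meeting the condition (more than 2 times):
  earth map: 3
  hide earth: 3
  map head: 3

earth map; hide earth; map head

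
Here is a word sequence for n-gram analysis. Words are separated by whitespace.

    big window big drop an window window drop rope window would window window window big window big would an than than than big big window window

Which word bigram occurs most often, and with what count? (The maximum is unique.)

"window window", 4 times

Bigram frequencies (highest first):
  window window: 4
  big window: 3
  window big: 3
  than than: 2
  big drop: 1
  drop an: 1
  … (11 more, each ≤ 1)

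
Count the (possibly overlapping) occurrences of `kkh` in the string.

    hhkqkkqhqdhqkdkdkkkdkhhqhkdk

0

Sliding a length-3 window over the 28 characters (26 positions):
  (no match at any position)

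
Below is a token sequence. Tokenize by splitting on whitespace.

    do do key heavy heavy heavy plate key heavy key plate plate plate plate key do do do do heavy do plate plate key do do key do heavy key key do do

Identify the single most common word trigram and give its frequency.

Trigram frequencies (highest first):
  key do do: 3
  do do key: 2
  plate plate plate: 2
  plate plate key: 2
  plate key do: 2
  do do do: 2
  … (18 more, each ≤ 1)

"key do do", 3 times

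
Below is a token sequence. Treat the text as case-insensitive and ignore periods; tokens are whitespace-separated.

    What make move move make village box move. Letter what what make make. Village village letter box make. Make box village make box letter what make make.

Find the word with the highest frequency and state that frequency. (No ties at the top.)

Unigram frequencies (highest first):
  make: 9
  what: 4
  village: 4
  box: 4
  move: 3
  letter: 3

"make", 9 times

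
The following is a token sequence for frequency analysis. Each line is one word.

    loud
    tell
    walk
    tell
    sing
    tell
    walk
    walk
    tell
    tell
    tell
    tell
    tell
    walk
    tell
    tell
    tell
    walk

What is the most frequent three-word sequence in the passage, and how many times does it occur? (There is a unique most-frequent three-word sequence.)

Trigram frequencies (highest first):
  tell tell tell: 4
  tell walk tell: 2
  walk tell tell: 2
  tell tell walk: 2
  loud tell walk: 1
  walk tell sing: 1
  … (4 more, each ≤ 1)

"tell tell tell", 4 times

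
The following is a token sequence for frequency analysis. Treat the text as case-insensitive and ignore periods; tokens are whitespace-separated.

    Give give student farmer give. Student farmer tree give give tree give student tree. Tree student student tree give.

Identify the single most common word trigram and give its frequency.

Trigram frequencies (highest first):
  give student farmer: 2
  give give student: 1
  student farmer give: 1
  farmer give student: 1
  student farmer tree: 1
  farmer tree give: 1
  … (10 more, each ≤ 1)

"give student farmer", 2 times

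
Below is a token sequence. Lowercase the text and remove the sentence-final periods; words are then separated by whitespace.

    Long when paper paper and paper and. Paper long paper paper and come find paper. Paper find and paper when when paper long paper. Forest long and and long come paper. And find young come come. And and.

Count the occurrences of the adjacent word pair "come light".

0

Scanning the 37 overlapping bigram windows for "come light":
  (none found)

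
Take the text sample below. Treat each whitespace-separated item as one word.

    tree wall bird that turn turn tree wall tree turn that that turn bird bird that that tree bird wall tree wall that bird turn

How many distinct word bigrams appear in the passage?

18

25 tokens → 24 bigram windows in total.
Repeated bigrams (each contributes count−1 duplicates):
  tree wall: 3
  bird that: 2
  that that: 2
  that turn: 2
  wall tree: 2
6 duplicate windows → 24 − 6 = 18 distinct.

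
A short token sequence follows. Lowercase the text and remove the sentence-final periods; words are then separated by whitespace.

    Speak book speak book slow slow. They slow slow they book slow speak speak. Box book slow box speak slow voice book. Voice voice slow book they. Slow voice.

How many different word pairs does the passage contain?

21

29 tokens → 28 bigram windows in total.
Repeated bigrams (each contributes count−1 duplicates):
  book slow: 3
  slow slow: 2
  slow they: 2
  slow voice: 2
  speak book: 2
  they slow: 2
7 duplicate windows → 28 − 7 = 21 distinct.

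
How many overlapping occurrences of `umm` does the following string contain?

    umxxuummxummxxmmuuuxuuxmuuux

Sliding a length-3 window over the 28 characters (26 positions):
  position 6–8: umm
  position 10–12: umm

2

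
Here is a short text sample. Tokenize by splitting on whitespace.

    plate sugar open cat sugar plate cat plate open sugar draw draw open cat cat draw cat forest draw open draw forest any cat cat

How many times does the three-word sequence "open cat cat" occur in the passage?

Scanning the 23 overlapping trigram windows for "open cat cat":
  position 13–15: open cat cat

1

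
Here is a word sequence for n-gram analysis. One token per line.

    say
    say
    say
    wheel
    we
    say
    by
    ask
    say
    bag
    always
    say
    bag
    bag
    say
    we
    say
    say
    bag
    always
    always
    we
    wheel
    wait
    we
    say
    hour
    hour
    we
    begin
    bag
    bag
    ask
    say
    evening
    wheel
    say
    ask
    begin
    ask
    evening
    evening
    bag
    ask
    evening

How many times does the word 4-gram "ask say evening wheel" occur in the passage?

Scanning the 42 overlapping 4-gram windows for "ask say evening wheel":
  position 33–36: ask say evening wheel

1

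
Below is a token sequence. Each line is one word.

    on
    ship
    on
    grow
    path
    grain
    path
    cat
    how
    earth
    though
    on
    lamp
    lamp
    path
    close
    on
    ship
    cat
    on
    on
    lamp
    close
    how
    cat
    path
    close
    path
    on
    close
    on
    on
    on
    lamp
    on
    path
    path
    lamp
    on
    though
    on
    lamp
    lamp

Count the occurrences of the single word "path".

Scanning the 43 tokens for "path":
  position 5: path
  position 7: path
  position 15: path
  position 26: path
  position 28: path
  position 36: path
  position 37: path

7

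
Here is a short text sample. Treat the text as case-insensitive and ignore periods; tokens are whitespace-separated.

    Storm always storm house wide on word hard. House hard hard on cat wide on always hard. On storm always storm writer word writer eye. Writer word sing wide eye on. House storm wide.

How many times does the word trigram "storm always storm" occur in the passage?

2

Scanning the 32 overlapping trigram windows for "storm always storm":
  position 1–3: storm always storm
  position 19–21: storm always storm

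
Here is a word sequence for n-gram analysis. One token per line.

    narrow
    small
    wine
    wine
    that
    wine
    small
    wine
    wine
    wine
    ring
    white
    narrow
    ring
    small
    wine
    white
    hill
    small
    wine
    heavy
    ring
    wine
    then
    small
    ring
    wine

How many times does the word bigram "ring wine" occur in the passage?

Scanning the 26 overlapping bigram windows for "ring wine":
  position 22–23: ring wine
  position 26–27: ring wine

2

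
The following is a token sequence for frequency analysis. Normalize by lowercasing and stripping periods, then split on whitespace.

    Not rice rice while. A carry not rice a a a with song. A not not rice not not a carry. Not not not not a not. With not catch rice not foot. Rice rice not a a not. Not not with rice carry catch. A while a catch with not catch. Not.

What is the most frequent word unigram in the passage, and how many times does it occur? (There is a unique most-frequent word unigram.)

"not", 19 times

Unigram frequencies (highest first):
  not: 19
  a: 11
  rice: 8
  with: 4
  catch: 4
  carry: 3
  … (3 more, each ≤ 2)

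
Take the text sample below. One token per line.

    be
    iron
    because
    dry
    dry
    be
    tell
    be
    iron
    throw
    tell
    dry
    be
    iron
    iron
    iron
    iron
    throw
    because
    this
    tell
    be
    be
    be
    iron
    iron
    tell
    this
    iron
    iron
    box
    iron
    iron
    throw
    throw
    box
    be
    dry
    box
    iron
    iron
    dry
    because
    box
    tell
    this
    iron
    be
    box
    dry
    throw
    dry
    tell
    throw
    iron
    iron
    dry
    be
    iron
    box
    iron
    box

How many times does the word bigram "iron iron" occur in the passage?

8

Scanning the 61 overlapping bigram windows for "iron iron":
  position 14–15: iron iron
  position 15–16: iron iron
  position 16–17: iron iron
  position 25–26: iron iron
  position 29–30: iron iron
  position 32–33: iron iron
  position 40–41: iron iron
  position 55–56: iron iron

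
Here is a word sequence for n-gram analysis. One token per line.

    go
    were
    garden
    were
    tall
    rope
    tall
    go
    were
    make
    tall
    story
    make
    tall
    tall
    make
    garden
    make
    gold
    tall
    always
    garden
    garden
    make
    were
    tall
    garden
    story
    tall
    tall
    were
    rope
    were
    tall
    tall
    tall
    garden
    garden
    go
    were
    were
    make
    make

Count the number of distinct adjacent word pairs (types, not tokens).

43 tokens → 42 bigram windows in total.
Repeated bigrams (each contributes count−1 duplicates):
  tall tall: 4
  go were: 3
  were tall: 3
  garden garden: 2
  garden make: 2
  make tall: 2
  tall garden: 2
  were make: 2
12 duplicate windows → 42 − 12 = 30 distinct.

30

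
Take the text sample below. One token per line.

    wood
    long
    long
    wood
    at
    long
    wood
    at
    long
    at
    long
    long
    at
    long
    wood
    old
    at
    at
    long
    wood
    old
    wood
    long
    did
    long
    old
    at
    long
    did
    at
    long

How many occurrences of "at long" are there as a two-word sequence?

Scanning the 30 overlapping bigram windows for "at long":
  position 5–6: at long
  position 8–9: at long
  position 10–11: at long
  position 13–14: at long
  position 18–19: at long
  position 27–28: at long
  position 30–31: at long

7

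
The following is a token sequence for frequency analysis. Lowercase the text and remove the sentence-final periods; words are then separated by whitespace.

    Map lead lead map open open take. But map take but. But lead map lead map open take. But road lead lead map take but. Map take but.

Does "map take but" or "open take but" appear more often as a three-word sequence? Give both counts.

"map take but": 3 occurrences
"open take but": 2 occurrences

"map take but" (3 vs 2)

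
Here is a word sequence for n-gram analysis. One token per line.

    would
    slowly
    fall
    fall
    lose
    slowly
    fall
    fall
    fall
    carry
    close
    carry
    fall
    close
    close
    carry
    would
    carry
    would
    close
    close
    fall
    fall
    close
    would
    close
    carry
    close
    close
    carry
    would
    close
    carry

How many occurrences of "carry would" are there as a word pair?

Scanning the 32 overlapping bigram windows for "carry would":
  position 16–17: carry would
  position 18–19: carry would
  position 30–31: carry would

3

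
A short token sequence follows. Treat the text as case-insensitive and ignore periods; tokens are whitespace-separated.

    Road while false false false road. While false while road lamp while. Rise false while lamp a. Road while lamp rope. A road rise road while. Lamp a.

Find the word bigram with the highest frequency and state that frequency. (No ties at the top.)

Bigram frequencies (highest first):
  road while: 4
  while lamp: 3
  while false: 2
  false false: 2
  false while: 2
  lamp a: 2
  … (11 more, each ≤ 2)

"road while", 4 times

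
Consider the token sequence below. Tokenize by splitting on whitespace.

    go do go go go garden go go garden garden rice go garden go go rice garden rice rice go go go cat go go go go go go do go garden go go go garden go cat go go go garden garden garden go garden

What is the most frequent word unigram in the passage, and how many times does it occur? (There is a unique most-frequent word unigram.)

"go", 27 times

Unigram frequencies (highest first):
  go: 27
  garden: 11
  rice: 4
  do: 2
  cat: 2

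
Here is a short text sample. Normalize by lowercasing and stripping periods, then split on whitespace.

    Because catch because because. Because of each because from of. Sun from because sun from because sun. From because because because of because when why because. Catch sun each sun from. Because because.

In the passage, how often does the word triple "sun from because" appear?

Scanning the 31 overlapping trigram windows for "sun from because":
  position 11–13: sun from because
  position 14–16: sun from because
  position 17–19: sun from because
  position 30–32: sun from because

4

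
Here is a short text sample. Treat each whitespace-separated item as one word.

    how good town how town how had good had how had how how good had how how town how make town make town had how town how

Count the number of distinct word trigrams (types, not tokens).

27 tokens → 25 trigram windows in total.
Repeated trigrams (each contributes count−1 duplicates):
  how town how: 3
  good had how: 2
  had how how: 2
4 duplicate windows → 25 − 4 = 21 distinct.

21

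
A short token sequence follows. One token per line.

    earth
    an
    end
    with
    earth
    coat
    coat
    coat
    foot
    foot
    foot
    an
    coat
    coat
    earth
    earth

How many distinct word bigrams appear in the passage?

12

16 tokens → 15 bigram windows in total.
Repeated bigrams (each contributes count−1 duplicates):
  coat coat: 3
  foot foot: 2
3 duplicate windows → 15 − 3 = 12 distinct.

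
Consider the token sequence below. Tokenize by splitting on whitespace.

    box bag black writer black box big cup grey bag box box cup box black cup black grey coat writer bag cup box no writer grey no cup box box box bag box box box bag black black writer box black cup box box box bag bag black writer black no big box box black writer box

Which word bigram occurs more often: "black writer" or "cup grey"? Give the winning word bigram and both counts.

"black writer" (4 vs 1)

"black writer": 4 occurrences
"cup grey": 1 occurrence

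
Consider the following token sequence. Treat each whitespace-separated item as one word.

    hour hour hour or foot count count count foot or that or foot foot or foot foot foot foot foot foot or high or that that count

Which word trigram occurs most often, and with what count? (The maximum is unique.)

Trigram frequencies (highest first):
  foot foot foot: 4
  or foot foot: 2
  foot foot or: 2
  hour hour hour: 1
  hour hour or: 1
  hour or foot: 1
  … (14 more, each ≤ 1)

"foot foot foot", 4 times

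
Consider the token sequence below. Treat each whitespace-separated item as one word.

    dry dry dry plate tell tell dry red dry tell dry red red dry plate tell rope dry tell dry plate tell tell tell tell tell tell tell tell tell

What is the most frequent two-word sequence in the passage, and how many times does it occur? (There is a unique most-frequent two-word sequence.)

"tell tell", 9 times

Bigram frequencies (highest first):
  tell tell: 9
  dry plate: 3
  plate tell: 3
  tell dry: 3
  dry dry: 2
  dry red: 2
  … (5 more, each ≤ 2)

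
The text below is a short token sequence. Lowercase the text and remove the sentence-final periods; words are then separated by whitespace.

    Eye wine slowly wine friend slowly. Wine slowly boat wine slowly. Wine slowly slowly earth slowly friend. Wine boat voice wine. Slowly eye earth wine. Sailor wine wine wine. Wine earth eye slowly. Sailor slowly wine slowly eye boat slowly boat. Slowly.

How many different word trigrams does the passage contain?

42 tokens → 40 trigram windows in total.
Repeated trigrams (each contributes count−1 duplicates):
  slowly wine slowly: 3
  wine slowly eye: 2
  wine slowly wine: 2
  wine wine wine: 2
5 duplicate windows → 40 − 5 = 35 distinct.

35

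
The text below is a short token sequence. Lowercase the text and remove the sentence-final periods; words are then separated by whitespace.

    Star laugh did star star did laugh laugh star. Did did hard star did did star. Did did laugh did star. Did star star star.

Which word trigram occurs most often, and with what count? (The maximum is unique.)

Trigram frequencies (highest first):
  star did did: 3
  laugh did star: 2
  did star star: 2
  did star did: 2
  star laugh did: 1
  star star did: 1
  … (12 more, each ≤ 1)

"star did did", 3 times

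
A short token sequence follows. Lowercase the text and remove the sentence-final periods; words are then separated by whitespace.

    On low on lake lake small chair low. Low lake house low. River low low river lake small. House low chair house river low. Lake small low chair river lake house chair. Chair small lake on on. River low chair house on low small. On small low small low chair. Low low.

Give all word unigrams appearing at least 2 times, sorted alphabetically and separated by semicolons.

chair; house; lake; low; on; river; small

Unigram counts meeting the condition (at least 2 times):
  chair: 7
  house: 5
  lake: 7
  low: 15
  on: 6
  river: 5
  small: 7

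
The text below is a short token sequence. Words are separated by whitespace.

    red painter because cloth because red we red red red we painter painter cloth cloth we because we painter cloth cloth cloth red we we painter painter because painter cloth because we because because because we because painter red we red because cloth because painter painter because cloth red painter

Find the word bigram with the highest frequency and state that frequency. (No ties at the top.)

Bigram frequencies (highest first):
  red we: 4
  painter because: 3
  because cloth: 3
  cloth because: 3
  we painter: 3
  painter painter: 3
  … (15 more, each ≤ 3)

"red we", 4 times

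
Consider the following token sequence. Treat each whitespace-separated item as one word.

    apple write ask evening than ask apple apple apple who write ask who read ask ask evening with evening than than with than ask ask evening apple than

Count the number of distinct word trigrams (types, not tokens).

28 tokens → 26 trigram windows in total.
Repeated trigrams (each contributes count−1 duplicates):
  ask ask evening: 2
1 duplicate windows → 26 − 1 = 25 distinct.

25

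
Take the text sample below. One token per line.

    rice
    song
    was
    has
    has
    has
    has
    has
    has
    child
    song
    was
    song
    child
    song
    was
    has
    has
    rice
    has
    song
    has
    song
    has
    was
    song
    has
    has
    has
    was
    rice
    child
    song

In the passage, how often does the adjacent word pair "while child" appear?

Scanning the 32 overlapping bigram windows for "while child":
  (none found)

0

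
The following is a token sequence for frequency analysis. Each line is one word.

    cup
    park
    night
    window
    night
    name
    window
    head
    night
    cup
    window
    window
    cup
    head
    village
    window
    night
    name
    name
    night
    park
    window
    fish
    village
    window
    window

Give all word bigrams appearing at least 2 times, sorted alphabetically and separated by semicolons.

Bigram counts meeting the condition (at least 2 times):
  night name: 2
  village window: 2
  window night: 2
  window window: 2

night name; village window; window night; window window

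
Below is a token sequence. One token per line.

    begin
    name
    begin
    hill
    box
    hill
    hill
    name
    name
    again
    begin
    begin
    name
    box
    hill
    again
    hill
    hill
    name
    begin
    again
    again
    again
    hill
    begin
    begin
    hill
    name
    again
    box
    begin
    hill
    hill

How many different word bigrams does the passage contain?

33 tokens → 32 bigram windows in total.
Repeated bigrams (each contributes count−1 duplicates):
  begin hill: 3
  hill hill: 3
  hill name: 3
  again again: 2
  again hill: 2
  begin begin: 2
  begin name: 2
  box hill: 2
  … (2 more repeated)
13 duplicate windows → 32 − 13 = 19 distinct.

19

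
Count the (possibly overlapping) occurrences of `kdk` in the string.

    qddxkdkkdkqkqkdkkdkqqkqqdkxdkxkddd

4

Sliding a length-3 window over the 34 characters (32 positions):
  position 5–7: kdk
  position 8–10: kdk
  position 14–16: kdk
  position 17–19: kdk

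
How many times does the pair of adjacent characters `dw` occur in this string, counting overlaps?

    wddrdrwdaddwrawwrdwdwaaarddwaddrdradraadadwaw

Sliding a length-2 window over the 45 characters (44 positions):
  position 11–12: dw
  position 18–19: dw
  position 20–21: dw
  position 27–28: dw
  position 42–43: dw

5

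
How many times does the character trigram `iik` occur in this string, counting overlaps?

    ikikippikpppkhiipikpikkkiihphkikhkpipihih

Sliding a length-3 window over the 41 characters (39 positions):
  (no match at any position)

0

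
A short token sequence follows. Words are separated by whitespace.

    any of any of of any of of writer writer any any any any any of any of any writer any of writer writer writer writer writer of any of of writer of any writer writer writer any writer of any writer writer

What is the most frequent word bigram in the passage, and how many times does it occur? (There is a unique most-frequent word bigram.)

"writer writer", 8 times

Bigram frequencies (highest first):
  writer writer: 8
  any of: 7
  of any: 7
  any any: 4
  any writer: 4
  of of: 3
  … (3 more, each ≤ 3)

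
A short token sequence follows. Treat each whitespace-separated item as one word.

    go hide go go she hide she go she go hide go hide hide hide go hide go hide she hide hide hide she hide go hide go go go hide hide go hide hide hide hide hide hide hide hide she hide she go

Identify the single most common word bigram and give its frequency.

"hide hide", 12 times

Bigram frequencies (highest first):
  hide hide: 12
  go hide: 8
  hide go: 7
  hide she: 5
  she hide: 4
  go go: 3
  … (2 more, each ≤ 3)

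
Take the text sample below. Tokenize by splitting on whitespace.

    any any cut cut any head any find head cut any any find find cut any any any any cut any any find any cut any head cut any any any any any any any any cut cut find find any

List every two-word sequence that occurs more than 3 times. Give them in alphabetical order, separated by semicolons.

any any; any cut; cut any

Bigram counts meeting the condition (more than 3 times):
  any any: 13
  any cut: 4
  cut any: 6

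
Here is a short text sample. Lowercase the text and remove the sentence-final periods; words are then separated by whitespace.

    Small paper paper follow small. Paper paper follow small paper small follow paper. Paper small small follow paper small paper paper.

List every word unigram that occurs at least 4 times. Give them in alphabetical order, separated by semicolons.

follow; paper; small

Unigram counts meeting the condition (at least 4 times):
  follow: 4
  paper: 10
  small: 7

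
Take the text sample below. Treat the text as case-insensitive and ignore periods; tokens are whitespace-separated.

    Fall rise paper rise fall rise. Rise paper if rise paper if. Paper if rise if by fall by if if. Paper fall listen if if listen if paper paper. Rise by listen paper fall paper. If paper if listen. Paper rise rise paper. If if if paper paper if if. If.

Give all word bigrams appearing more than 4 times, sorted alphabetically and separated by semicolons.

if if; if paper; paper if

Bigram counts meeting the condition (more than 4 times):
  if if: 6
  if paper: 5
  paper if: 7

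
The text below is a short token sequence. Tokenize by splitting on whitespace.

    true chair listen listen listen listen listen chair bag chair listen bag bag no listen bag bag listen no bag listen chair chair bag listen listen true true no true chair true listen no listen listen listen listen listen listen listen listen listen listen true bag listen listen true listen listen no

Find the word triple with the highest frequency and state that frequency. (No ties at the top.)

Trigram frequencies (highest first):
  listen listen listen: 11
  listen listen true: 3
  listen bag bag: 2
  bag listen listen: 2
  true chair listen: 1
  chair listen listen: 1
  … (30 more, each ≤ 1)

"listen listen listen", 11 times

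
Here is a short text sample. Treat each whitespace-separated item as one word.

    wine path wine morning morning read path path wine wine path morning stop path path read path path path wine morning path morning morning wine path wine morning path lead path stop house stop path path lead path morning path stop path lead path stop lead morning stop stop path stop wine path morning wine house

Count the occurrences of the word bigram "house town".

Scanning the 55 overlapping bigram windows for "house town":
  (none found)

0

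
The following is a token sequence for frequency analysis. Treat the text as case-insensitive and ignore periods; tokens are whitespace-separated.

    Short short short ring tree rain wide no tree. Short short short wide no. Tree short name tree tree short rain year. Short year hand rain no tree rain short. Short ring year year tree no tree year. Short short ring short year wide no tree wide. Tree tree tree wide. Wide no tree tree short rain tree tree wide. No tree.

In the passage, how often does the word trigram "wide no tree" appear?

5

Scanning the 60 overlapping trigram windows for "wide no tree":
  position 7–9: wide no tree
  position 13–15: wide no tree
  position 44–46: wide no tree
  position 52–54: wide no tree
  position 60–62: wide no tree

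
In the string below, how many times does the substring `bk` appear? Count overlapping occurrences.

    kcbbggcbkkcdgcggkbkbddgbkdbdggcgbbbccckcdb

Sliding a length-2 window over the 42 characters (41 positions):
  position 8–9: bk
  position 18–19: bk
  position 24–25: bk

3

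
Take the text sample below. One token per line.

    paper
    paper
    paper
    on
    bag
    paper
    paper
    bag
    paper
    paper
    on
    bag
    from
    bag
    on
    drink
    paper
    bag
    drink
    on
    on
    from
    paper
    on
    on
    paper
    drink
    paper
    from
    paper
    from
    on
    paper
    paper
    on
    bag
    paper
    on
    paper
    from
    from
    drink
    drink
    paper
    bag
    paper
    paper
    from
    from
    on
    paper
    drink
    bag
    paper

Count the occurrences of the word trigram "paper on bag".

3

Scanning the 52 overlapping trigram windows for "paper on bag":
  position 3–5: paper on bag
  position 10–12: paper on bag
  position 34–36: paper on bag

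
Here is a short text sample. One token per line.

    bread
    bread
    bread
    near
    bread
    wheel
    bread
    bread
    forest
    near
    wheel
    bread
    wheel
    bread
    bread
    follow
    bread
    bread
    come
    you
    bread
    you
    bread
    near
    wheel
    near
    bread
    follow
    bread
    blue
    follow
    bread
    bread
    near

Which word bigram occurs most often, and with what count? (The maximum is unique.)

Bigram frequencies (highest first):
  bread bread: 6
  bread near: 3
  wheel bread: 3
  follow bread: 3
  near bread: 2
  bread wheel: 2
  … (11 more, each ≤ 2)

"bread bread", 6 times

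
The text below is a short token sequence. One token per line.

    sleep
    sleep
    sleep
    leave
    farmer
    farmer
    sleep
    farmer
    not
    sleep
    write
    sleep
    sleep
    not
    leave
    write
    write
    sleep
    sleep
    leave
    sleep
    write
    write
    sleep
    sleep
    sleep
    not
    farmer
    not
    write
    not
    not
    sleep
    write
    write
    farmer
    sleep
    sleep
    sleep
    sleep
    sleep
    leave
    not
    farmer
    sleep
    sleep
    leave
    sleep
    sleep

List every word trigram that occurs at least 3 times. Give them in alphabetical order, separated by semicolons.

Trigram counts meeting the condition (at least 3 times):
  sleep sleep leave: 4
  sleep sleep sleep: 5
  write sleep sleep: 3

sleep sleep leave; sleep sleep sleep; write sleep sleep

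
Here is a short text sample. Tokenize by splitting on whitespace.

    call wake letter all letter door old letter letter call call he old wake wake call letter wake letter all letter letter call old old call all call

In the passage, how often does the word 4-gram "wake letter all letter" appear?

Scanning the 25 overlapping 4-gram windows for "wake letter all letter":
  position 2–5: wake letter all letter
  position 18–21: wake letter all letter

2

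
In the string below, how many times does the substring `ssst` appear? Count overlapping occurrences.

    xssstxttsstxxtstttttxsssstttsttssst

3

Sliding a length-4 window over the 35 characters (32 positions):
  position 2–5: ssst
  position 23–26: ssst
  position 32–35: ssst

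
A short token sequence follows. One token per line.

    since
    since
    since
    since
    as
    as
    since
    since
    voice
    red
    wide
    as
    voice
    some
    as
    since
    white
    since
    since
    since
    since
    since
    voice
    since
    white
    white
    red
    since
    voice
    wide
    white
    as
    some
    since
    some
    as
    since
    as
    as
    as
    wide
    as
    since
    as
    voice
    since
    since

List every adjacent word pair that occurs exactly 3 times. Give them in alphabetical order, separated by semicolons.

Bigram counts meeting the condition (exactly 3 times):
  as as: 3
  since as: 3
  since voice: 3

as as; since as; since voice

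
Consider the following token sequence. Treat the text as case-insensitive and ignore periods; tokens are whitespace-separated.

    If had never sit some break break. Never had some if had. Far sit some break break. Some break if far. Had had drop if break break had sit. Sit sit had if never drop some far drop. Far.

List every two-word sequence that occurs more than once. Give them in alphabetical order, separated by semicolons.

Bigram counts meeting the condition (more than once):
  break break: 3
  if had: 2
  sit sit: 2
  sit some: 2
  some break: 3

break break; if had; sit sit; sit some; some break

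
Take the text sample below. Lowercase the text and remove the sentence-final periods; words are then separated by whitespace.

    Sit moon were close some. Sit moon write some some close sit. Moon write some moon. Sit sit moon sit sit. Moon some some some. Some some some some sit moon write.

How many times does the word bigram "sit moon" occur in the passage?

6

Scanning the 31 overlapping bigram windows for "sit moon":
  position 1–2: sit moon
  position 6–7: sit moon
  position 12–13: sit moon
  position 18–19: sit moon
  position 21–22: sit moon
  position 30–31: sit moon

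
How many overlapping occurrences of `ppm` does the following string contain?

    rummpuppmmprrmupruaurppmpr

2

Sliding a length-3 window over the 26 characters (24 positions):
  position 7–9: ppm
  position 22–24: ppm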